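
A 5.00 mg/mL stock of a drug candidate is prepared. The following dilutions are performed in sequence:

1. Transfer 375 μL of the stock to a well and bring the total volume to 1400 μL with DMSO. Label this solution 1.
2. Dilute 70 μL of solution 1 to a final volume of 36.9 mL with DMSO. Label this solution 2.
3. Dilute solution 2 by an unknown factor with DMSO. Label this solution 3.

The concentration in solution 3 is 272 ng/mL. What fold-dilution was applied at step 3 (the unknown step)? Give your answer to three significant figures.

Step 1: 375 μL brought to 1400 μL → factor 1400/375 = 3.7333
Step 2: 70 μL brought to 36.9 mL → factor 36900/70 = 527.14
Step 3: unknown factor x
Product of known-step factors = 1968
Overall factor = 5.00 mg/mL / (272 ng/mL) = 18382
x = 18382 / 1968 = 9.34

9.34-fold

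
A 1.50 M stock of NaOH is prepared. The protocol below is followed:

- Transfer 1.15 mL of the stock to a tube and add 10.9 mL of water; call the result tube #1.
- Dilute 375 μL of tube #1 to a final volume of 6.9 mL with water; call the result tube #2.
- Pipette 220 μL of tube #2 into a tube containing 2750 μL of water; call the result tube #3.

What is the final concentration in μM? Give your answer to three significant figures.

Step 1: 1.15 mL + 10.9 mL = 12.05 mL total → factor 12.05/1.15 = 10.478
Step 2: 375 μL brought to 6.9 mL → factor 6900/375 = 18.4
Step 3: 220 μL + 2750 μL = 2970 μL total → factor 2970/220 = 13.5
Overall dilution factor = 10.478 × 18.4 × 13.5 = 2602.8
Final = 1.50 M / 2602.8 = 0.0005763 M = 576 μM

576 μM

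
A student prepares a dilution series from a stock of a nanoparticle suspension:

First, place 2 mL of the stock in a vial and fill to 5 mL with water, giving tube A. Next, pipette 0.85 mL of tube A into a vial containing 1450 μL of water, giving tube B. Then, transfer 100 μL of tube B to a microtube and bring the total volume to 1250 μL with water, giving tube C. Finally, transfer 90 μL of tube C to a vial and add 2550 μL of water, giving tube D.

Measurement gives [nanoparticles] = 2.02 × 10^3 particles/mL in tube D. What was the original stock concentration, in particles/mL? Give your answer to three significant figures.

5.01 × 10^6 particles/mL

Step 1: 2 mL brought to 5 mL → factor 5/2 = 2.5
Step 2: 0.85 mL + 1450 μL = 2.3 mL total → factor 2.3/0.85 = 2.7059
Step 3: 100 μL brought to 1250 μL → factor 1250/100 = 12.5
Step 4: 90 μL + 2550 μL = 2640 μL total → factor 2640/90 = 29.333
Overall dilution factor = 2.5 × 2.7059 × 12.5 × 29.333 = 2480.4
Stock = 2.02 × 10^3 particles/mL × 2480.4 = 5.01 × 10^6 particles/mL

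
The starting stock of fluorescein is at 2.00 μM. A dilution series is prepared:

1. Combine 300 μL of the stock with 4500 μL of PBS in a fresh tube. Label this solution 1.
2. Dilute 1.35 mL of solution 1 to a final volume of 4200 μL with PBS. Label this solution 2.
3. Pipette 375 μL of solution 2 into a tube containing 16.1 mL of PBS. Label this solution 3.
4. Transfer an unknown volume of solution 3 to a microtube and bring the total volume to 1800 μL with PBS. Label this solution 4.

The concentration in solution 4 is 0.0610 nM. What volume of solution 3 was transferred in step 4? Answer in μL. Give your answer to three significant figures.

120 μL

Step 1: 300 μL + 4500 μL = 4800 μL total → factor 4800/300 = 16
Step 2: 1.35 mL brought to 4200 μL → factor 4.2/1.35 = 3.1111
Step 3: 375 μL + 16.1 mL = 16475 μL total → factor 16475/375 = 43.933
Step 4: v brought to 1800 μL → factor = 1800 μL/v
Product of known-step factors = 2186.9
Overall factor = 2.00 μM / (0.0610 nM) = 32787
Step-4 factor = 32787 / 2186.9 = 14.992
v = 1800 μL / 14.992 = 120 μL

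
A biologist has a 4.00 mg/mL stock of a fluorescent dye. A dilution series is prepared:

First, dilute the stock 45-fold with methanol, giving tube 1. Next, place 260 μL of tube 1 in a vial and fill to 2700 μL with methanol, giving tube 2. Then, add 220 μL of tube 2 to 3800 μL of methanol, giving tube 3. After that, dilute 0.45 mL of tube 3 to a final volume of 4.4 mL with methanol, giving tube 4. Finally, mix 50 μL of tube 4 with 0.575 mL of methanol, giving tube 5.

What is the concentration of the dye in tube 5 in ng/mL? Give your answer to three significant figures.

3.83 ng/mL

Step 1: 45-fold → factor 45
Step 2: 260 μL brought to 2700 μL → factor 2700/260 = 10.385
Step 3: 220 μL + 3800 μL = 4020 μL total → factor 4020/220 = 18.273
Step 4: 0.45 mL brought to 4.4 mL → factor 4.4/0.45 = 9.7778
Step 5: 50 μL + 0.575 mL = 625 μL total → factor 625/50 = 12.5
Overall dilution factor = 45 × 10.385 × 18.273 × 9.7778 × 12.5 = 1.0437 × 10^6
Final = 4.00 mg/mL / 1.0437 × 10^6 = 3.833 × 10^-6 mg/mL = 3.83 ng/mL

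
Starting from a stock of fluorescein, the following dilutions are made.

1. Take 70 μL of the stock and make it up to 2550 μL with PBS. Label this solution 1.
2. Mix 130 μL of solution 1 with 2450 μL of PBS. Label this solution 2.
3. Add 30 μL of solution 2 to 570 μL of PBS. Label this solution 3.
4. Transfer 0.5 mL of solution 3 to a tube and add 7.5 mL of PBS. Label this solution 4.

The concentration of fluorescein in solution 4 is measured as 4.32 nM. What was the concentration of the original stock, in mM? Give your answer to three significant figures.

0.999 mM

Step 1: 70 μL brought to 2550 μL → factor 2550/70 = 36.429
Step 2: 130 μL + 2450 μL = 2580 μL total → factor 2580/130 = 19.846
Step 3: 30 μL + 570 μL = 600 μL total → factor 600/30 = 20
Step 4: 0.5 mL + 7.5 mL = 8 mL total → factor 8/0.5 = 16
Overall dilution factor = 36.429 × 19.846 × 20 × 16 = 2.3135 × 10^5
Stock = 4.32 nM × 2.3135 × 10^5 = 9.994 × 10^5 nM = 0.999 mM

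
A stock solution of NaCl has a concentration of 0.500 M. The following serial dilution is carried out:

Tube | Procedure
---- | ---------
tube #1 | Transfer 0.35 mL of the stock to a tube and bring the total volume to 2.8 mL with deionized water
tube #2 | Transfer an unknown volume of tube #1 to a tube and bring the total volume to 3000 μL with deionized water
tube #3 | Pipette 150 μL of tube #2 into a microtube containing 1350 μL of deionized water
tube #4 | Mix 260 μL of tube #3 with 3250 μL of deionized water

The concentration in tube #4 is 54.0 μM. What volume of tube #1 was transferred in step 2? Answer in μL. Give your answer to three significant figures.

350 μL

Step 1: 0.35 mL brought to 2.8 mL → factor 2.8/0.35 = 8
Step 2: v brought to 3000 μL → factor = 3000 μL/v
Step 3: 150 μL + 1350 μL = 1500 μL total → factor 1500/150 = 10
Step 4: 260 μL + 3250 μL = 3510 μL total → factor 3510/260 = 13.5
Product of known-step factors = 1080
Overall factor = 0.500 M / (54.0 μM) = 9259.3
Step-2 factor = 9259.3 / 1080 = 8.5734
v = 3000 μL / 8.5734 = 350 μL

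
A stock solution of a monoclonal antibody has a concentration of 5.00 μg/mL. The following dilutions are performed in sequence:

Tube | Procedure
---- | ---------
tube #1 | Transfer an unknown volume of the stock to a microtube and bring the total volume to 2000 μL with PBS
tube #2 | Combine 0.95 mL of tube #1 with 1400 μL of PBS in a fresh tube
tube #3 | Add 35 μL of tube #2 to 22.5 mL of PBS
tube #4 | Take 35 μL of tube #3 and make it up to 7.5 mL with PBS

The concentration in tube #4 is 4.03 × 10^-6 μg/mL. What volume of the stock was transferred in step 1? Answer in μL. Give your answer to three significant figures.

Step 1: v brought to 2000 μL → factor = 2000 μL/v
Step 2: 0.95 mL + 1400 μL = 2.35 mL total → factor 2.35/0.95 = 2.4737
Step 3: 35 μL + 22.5 mL = 22535 μL total → factor 22535/35 = 643.86
Step 4: 35 μL brought to 7.5 mL → factor 7500/35 = 214.29
Product of known-step factors = 3.4129 × 10^5
Overall factor = 5.00 μg/mL / (4.03 × 10^-6 μg/mL) = 1.2407 × 10^6
Step-1 factor = 1.2407 × 10^6 / 3.4129 × 10^5 = 3.6353
v = 2000 μL / 3.6353 = 550 μL

550 μL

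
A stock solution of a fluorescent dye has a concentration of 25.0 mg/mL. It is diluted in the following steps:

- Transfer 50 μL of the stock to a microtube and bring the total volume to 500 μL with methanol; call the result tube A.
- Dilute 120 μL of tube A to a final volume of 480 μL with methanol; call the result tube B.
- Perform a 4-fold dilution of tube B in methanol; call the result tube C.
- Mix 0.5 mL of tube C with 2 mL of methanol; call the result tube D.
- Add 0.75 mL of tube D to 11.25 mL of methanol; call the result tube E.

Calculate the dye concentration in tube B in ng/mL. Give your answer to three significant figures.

6.25 × 10^5 ng/mL

Step 1: 50 μL brought to 500 μL → factor 500/50 = 10
Step 2: 120 μL brought to 480 μL → factor 480/120 = 4
Dilution factor through tube B = 10 × 4 = 40
[tube B] = 25.0 mg/mL / 40 = 0.6250 mg/mL = 6.25 × 10^5 ng/mL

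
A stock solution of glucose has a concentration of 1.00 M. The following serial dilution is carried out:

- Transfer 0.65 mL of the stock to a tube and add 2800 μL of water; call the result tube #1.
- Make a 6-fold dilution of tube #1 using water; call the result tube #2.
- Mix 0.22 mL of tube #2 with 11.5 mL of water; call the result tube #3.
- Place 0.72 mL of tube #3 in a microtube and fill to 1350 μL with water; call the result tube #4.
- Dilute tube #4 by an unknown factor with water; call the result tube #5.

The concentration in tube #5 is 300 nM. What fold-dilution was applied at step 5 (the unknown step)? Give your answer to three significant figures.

Step 1: 0.65 mL + 2800 μL = 3.45 mL total → factor 3.45/0.65 = 5.3077
Step 2: 6-fold → factor 6
Step 3: 0.22 mL + 11.5 mL = 11.72 mL total → factor 11.72/0.22 = 53.273
Step 4: 0.72 mL brought to 1350 μL → factor 1.35/0.72 = 1.875
Step 5: unknown factor x
Product of known-step factors = 3181
Overall factor = 1.00 M / (300 nM) = 3.3333 × 10^6
x = 3.3333 × 10^6 / 3181 = 1.05 × 10^3

1.05 × 10^3-fold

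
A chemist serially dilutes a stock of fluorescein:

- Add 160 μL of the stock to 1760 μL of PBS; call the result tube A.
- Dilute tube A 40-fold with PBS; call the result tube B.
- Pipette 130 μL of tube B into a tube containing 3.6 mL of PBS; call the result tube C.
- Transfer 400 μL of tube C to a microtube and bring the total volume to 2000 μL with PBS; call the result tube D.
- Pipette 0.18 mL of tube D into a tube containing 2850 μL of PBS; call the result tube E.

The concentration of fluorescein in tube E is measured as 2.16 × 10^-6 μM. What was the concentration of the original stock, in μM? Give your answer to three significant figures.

Step 1: 160 μL + 1760 μL = 1920 μL total → factor 1920/160 = 12
Step 2: 40-fold → factor 40
Step 3: 130 μL + 3.6 mL = 3730 μL total → factor 3730/130 = 28.692
Step 4: 400 μL brought to 2000 μL → factor 2000/400 = 5
Step 5: 0.18 mL + 2850 μL = 3.03 mL total → factor 3.03/0.18 = 16.833
Overall dilution factor = 12 × 40 × 28.692 × 5 × 16.833 = 1.1592 × 10^6
Stock = 2.16 × 10^-6 μM × 1.1592 × 10^6 = 2.50 μM

2.50 μM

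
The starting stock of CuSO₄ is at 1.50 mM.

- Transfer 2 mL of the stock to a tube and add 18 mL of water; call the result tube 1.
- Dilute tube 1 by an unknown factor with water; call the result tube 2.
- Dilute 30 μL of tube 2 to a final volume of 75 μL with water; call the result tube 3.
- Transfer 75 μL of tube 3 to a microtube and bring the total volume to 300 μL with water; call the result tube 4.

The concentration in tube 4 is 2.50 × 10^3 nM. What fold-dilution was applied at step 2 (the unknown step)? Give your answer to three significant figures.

Step 1: 2 mL + 18 mL = 20 mL total → factor 20/2 = 10
Step 2: unknown factor x
Step 3: 30 μL brought to 75 μL → factor 75/30 = 2.5
Step 4: 75 μL brought to 300 μL → factor 300/75 = 4
Product of known-step factors = 100
Overall factor = 1.50 mM / (2.50 × 10^3 nM) = 600
x = 600 / 100 = 6.00

6.00-fold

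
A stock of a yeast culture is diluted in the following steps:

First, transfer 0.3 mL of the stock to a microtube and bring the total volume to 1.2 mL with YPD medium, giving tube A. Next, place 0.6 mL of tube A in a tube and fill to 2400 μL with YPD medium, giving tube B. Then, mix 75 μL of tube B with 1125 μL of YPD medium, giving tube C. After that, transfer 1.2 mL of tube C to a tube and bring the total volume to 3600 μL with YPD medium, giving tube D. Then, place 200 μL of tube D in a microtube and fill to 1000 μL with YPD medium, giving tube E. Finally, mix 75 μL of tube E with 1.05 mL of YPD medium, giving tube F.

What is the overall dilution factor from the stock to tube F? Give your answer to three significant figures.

5.76 × 10^4

Step 1: 0.3 mL brought to 1.2 mL → factor 1.2/0.3 = 4
Step 2: 0.6 mL brought to 2400 μL → factor 2.4/0.6 = 4
Step 3: 75 μL + 1125 μL = 1200 μL total → factor 1200/75 = 16
Step 4: 1.2 mL brought to 3600 μL → factor 3.6/1.2 = 3
Step 5: 200 μL brought to 1000 μL → factor 1000/200 = 5
Step 6: 75 μL + 1.05 mL = 1125 μL total → factor 1125/75 = 15
Overall dilution factor = 4 × 4 × 16 × 3 × 5 × 15 = 57600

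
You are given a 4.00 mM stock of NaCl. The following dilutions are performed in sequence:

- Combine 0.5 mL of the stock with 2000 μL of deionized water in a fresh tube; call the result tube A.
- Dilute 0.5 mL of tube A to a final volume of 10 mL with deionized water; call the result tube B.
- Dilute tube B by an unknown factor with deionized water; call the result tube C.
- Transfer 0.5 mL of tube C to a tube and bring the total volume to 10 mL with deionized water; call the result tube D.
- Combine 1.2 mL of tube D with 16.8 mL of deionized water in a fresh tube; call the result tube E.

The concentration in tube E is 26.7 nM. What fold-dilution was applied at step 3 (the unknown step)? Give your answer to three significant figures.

4.99-fold

Step 1: 0.5 mL + 2000 μL = 2.5 mL total → factor 2.5/0.5 = 5
Step 2: 0.5 mL brought to 10 mL → factor 10/0.5 = 20
Step 3: unknown factor x
Step 4: 0.5 mL brought to 10 mL → factor 10/0.5 = 20
Step 5: 1.2 mL + 16.8 mL = 18 mL total → factor 18/1.2 = 15
Product of known-step factors = 30000
Overall factor = 4.00 mM / (26.7 nM) = 1.4981 × 10^5
x = 1.4981 × 10^5 / 30000 = 4.99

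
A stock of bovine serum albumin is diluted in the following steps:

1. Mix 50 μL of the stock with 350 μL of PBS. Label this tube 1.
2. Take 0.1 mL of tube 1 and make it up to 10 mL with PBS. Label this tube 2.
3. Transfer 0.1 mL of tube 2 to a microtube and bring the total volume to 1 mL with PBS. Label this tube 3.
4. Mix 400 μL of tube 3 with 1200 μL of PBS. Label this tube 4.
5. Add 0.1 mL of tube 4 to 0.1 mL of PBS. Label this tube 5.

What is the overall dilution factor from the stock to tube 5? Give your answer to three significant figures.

Step 1: 50 μL + 350 μL = 400 μL total → factor 400/50 = 8
Step 2: 0.1 mL brought to 10 mL → factor 10/0.1 = 100
Step 3: 0.1 mL brought to 1 mL → factor 1/0.1 = 10
Step 4: 400 μL + 1200 μL = 1600 μL total → factor 1600/400 = 4
Step 5: 0.1 mL + 0.1 mL = 0.2 mL total → factor 0.2/0.1 = 2
Overall dilution factor = 8 × 100 × 10 × 4 × 2 = 64000

6.40 × 10^4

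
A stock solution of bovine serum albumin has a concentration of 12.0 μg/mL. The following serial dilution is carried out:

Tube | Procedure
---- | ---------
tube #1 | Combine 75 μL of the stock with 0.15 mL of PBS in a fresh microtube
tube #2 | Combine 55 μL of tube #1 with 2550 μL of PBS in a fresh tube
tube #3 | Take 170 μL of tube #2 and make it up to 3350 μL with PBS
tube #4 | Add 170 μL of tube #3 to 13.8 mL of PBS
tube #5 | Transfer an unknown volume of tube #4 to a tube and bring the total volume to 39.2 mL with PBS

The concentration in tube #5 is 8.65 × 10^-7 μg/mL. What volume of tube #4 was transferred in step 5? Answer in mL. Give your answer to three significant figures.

0.650 mL

Step 1: 75 μL + 0.15 mL = 225 μL total → factor 225/75 = 3
Step 2: 55 μL + 2550 μL = 2605 μL total → factor 2605/55 = 47.364
Step 3: 170 μL brought to 3350 μL → factor 3350/170 = 19.706
Step 4: 170 μL + 13.8 mL = 13970 μL total → factor 13970/170 = 82.176
Step 5: v brought to 39.2 mL → factor = 39.2 mL/v
Product of known-step factors = 2.301 × 10^5
Overall factor = 12.0 μg/mL / (8.65 × 10^-7 μg/mL) = 1.3873 × 10^7
Step-5 factor = 1.3873 × 10^7 / 2.301 × 10^5 = 60.291
v = 39.2 mL / 60.291 = 0.650 mL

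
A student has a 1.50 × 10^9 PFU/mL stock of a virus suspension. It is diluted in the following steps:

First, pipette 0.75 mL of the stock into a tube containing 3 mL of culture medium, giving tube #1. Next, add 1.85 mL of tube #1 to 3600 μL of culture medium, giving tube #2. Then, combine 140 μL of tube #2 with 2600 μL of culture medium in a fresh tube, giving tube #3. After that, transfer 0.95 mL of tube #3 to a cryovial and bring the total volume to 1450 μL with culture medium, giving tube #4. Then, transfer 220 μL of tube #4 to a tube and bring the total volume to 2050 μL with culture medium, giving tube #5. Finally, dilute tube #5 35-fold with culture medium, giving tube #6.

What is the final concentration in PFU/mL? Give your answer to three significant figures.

Step 1: 0.75 mL + 3 mL = 3.75 mL total → factor 3.75/0.75 = 5
Step 2: 1.85 mL + 3600 μL = 5.45 mL total → factor 5.45/1.85 = 2.9459
Step 3: 140 μL + 2600 μL = 2740 μL total → factor 2740/140 = 19.571
Step 4: 0.95 mL brought to 1450 μL → factor 1.45/0.95 = 1.5263
Step 5: 220 μL brought to 2050 μL → factor 2050/220 = 9.3182
Step 6: 35-fold → factor 35
Overall dilution factor = 5 × 2.9459 × 19.571 × 1.5263 × 9.3182 × 35 = 1.435 × 10^5
Final = 1.50 × 10^9 PFU/mL / 1.435 × 10^5 = 1.05 × 10^4 PFU/mL

1.05 × 10^4 PFU/mL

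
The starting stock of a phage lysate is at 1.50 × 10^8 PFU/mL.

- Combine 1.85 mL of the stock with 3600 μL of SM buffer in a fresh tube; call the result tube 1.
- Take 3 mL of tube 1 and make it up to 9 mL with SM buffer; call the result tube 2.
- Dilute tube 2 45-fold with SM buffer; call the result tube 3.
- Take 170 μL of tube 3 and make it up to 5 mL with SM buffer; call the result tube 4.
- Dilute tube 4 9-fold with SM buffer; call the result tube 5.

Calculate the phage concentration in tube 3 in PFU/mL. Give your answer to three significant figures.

Step 1: 1.85 mL + 3600 μL = 5.45 mL total → factor 5.45/1.85 = 2.9459
Step 2: 3 mL brought to 9 mL → factor 9/3 = 3
Step 3: 45-fold → factor 45
Dilution factor through tube 3 = 2.9459 × 3 × 45 = 397.7
[tube 3] = 1.50 × 10^8 PFU/mL / 397.7 = 3.77 × 10^5 PFU/mL

3.77 × 10^5 PFU/mL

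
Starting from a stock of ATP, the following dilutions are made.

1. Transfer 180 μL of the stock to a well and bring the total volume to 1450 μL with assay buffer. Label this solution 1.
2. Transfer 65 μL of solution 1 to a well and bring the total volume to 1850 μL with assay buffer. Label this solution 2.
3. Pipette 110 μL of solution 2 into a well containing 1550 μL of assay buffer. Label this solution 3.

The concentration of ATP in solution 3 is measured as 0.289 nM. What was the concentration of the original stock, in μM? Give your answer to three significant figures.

1.00 μM

Step 1: 180 μL brought to 1450 μL → factor 1450/180 = 8.0556
Step 2: 65 μL brought to 1850 μL → factor 1850/65 = 28.462
Step 3: 110 μL + 1550 μL = 1660 μL total → factor 1660/110 = 15.091
Overall dilution factor = 8.0556 × 28.462 × 15.091 = 3459.9
Stock = 0.289 nM × 3459.9 = 999.9 nM = 1.00 μM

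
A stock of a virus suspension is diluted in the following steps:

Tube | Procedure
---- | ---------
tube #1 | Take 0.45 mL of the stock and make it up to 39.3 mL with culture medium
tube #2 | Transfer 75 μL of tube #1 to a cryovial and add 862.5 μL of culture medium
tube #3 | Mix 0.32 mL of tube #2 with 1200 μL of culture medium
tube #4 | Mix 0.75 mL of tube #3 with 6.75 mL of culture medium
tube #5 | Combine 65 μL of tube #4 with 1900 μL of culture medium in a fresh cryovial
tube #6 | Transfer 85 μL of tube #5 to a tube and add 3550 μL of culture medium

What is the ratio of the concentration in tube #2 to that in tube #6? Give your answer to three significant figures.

6.14 × 10^4

Step 1: 0.45 mL brought to 39.3 mL → factor 39.3/0.45 = 87.333
Step 2: 75 μL + 862.5 μL = 937.5 μL total → factor 937.5/75 = 12.5
Step 3: 0.32 mL + 1200 μL = 1.52 mL total → factor 1.52/0.32 = 4.75
Step 4: 0.75 mL + 6.75 mL = 7.5 mL total → factor 7.5/0.75 = 10
Step 5: 65 μL + 1900 μL = 1965 μL total → factor 1965/65 = 30.231
Step 6: 85 μL + 3550 μL = 3635 μL total → factor 3635/85 = 42.765
Dilution factor to tube #2 = 1091.7; to tube #6 = 6.7038 × 10^7
[tube #2]/[tube #6] = (factor to tube #6)/(factor to tube #2) = 6.7038 × 10^7/1091.7 = 6.14 × 10^4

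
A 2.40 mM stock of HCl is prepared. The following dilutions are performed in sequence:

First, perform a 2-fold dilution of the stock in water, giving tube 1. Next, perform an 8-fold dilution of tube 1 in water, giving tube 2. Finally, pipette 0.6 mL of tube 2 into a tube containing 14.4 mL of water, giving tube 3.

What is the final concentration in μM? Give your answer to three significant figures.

Step 1: 2-fold → factor 2
Step 2: 8-fold → factor 8
Step 3: 0.6 mL + 14.4 mL = 15 mL total → factor 15/0.6 = 25
Overall dilution factor = 2 × 8 × 25 = 400
Final = 2.40 mM / 400 = 0.006000 mM = 6.00 μM

6.00 μM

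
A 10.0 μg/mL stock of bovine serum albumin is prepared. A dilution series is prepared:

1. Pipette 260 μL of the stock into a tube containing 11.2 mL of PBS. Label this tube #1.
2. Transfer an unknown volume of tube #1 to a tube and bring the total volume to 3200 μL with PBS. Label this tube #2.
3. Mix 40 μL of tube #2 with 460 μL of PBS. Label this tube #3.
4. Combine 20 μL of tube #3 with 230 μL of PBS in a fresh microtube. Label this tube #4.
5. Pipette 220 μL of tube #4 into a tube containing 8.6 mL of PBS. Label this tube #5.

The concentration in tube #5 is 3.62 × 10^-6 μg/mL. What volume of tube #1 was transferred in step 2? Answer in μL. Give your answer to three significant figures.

320 μL

Step 1: 260 μL + 11.2 mL = 11460 μL total → factor 11460/260 = 44.077
Step 2: v brought to 3200 μL → factor = 3200 μL/v
Step 3: 40 μL + 460 μL = 500 μL total → factor 500/40 = 12.5
Step 4: 20 μL + 230 μL = 250 μL total → factor 250/20 = 12.5
Step 5: 220 μL + 8.6 mL = 8820 μL total → factor 8820/220 = 40.091
Product of known-step factors = 2.7611 × 10^5
Overall factor = 10.0 μg/mL / (3.62 × 10^-6 μg/mL) = 2.7624 × 10^6
Step-2 factor = 2.7624 × 10^6 / 2.7611 × 10^5 = 10.005
v = 3200 μL / 10.005 = 320 μL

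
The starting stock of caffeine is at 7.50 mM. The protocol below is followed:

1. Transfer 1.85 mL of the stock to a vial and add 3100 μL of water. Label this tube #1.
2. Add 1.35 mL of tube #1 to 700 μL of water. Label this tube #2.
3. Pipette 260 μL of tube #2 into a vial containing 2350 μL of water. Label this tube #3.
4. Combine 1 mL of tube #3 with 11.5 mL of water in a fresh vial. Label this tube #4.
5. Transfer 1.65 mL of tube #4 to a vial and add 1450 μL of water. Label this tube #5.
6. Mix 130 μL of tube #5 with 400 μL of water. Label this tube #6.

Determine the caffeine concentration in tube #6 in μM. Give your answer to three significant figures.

1.92 μM

Step 1: 1.85 mL + 3100 μL = 4.95 mL total → factor 4.95/1.85 = 2.6757
Step 2: 1.35 mL + 700 μL = 2.05 mL total → factor 2.05/1.35 = 1.5185
Step 3: 260 μL + 2350 μL = 2610 μL total → factor 2610/260 = 10.038
Step 4: 1 mL + 11.5 mL = 12.5 mL total → factor 12.5/1 = 12.5
Step 5: 1.65 mL + 1450 μL = 3.1 mL total → factor 3.1/1.65 = 1.8788
Step 6: 130 μL + 400 μL = 530 μL total → factor 530/130 = 4.0769
Overall dilution factor = 2.6757 × 1.5185 × 10.038 × 12.5 × 1.8788 × 4.0769 = 3905.2
Final = 7.50 mM / 3905.2 = 0.001921 mM = 1.92 μM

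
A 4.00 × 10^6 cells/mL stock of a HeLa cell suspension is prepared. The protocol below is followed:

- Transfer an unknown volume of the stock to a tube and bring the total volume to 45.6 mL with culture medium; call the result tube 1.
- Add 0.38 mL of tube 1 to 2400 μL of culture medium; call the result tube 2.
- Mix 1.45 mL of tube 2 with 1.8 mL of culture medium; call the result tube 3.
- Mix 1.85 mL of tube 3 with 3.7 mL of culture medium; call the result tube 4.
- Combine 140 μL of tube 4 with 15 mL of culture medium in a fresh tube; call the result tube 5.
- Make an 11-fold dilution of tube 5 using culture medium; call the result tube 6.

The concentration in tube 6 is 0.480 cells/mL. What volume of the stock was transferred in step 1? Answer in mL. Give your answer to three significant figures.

Step 1: v brought to 45.6 mL → factor = 45.6 mL/v
Step 2: 0.38 mL + 2400 μL = 2.78 mL total → factor 2.78/0.38 = 7.3158
Step 3: 1.45 mL + 1.8 mL = 3.25 mL total → factor 3.25/1.45 = 2.2414
Step 4: 1.85 mL + 3.7 mL = 5.55 mL total → factor 5.55/1.85 = 3
Step 5: 140 μL + 15 mL = 15140 μL total → factor 15140/140 = 108.14
Step 6: 11-fold → factor 11
Product of known-step factors = 58518
Overall factor = 4.00 × 10^6 cells/mL / (0.480 cells/mL) = 8.3333 × 10^6
Step-1 factor = 8.3333 × 10^6 / 58518 = 142.41
v = 45.6 mL / 142.41 = 0.320 mL

0.320 mL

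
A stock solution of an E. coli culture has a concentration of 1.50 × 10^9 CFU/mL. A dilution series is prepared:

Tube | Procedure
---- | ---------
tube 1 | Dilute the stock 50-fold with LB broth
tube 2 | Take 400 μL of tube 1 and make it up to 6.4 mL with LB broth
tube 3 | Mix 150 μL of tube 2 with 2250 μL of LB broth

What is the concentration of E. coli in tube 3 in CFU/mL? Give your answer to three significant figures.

Step 1: 50-fold → factor 50
Step 2: 400 μL brought to 6.4 mL → factor 6400/400 = 16
Step 3: 150 μL + 2250 μL = 2400 μL total → factor 2400/150 = 16
Overall dilution factor = 50 × 16 × 16 = 12800
Final = 1.50 × 10^9 CFU/mL / 12800 = 1.17 × 10^5 CFU/mL

1.17 × 10^5 CFU/mL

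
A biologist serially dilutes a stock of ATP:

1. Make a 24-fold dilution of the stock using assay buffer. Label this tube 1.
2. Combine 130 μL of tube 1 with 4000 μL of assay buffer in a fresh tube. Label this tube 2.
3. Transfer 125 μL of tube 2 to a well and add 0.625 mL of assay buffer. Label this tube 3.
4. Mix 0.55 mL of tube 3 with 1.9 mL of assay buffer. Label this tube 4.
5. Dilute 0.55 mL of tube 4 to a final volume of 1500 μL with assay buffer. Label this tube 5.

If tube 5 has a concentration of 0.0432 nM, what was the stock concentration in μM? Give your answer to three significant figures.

Step 1: 24-fold → factor 24
Step 2: 130 μL + 4000 μL = 4130 μL total → factor 4130/130 = 31.769
Step 3: 125 μL + 0.625 mL = 750 μL total → factor 750/125 = 6
Step 4: 0.55 mL + 1.9 mL = 2.45 mL total → factor 2.45/0.55 = 4.4545
Step 5: 0.55 mL brought to 1500 μL → factor 1.5/0.55 = 2.7273
Overall dilution factor = 24 × 31.769 × 6 × 4.4545 × 2.7273 = 55578
Stock = 0.0432 nM × 55578 = 2401 nM = 2.40 μM

2.40 μM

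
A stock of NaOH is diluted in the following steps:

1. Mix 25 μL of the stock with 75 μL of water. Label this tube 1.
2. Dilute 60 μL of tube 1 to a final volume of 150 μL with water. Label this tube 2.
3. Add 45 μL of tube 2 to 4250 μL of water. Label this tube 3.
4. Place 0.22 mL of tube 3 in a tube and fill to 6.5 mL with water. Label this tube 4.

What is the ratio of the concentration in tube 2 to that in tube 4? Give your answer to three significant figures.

2.82 × 10^3

Step 1: 25 μL + 75 μL = 100 μL total → factor 100/25 = 4
Step 2: 60 μL brought to 150 μL → factor 150/60 = 2.5
Step 3: 45 μL + 4250 μL = 4295 μL total → factor 4295/45 = 95.444
Step 4: 0.22 mL brought to 6.5 mL → factor 6.5/0.22 = 29.545
Dilution factor to tube 2 = 10; to tube 4 = 28199
[tube 2]/[tube 4] = (factor to tube 4)/(factor to tube 2) = 28199/10 = 2.82 × 10^3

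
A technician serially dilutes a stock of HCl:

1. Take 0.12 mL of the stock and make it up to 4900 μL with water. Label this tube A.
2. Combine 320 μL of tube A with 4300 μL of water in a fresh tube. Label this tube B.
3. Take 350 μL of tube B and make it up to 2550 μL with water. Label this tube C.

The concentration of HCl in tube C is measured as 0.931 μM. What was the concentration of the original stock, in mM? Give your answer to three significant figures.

4.00 mM

Step 1: 0.12 mL brought to 4900 μL → factor 4.9/0.12 = 40.833
Step 2: 320 μL + 4300 μL = 4620 μL total → factor 4620/320 = 14.438
Step 3: 350 μL brought to 2550 μL → factor 2550/350 = 7.2857
Overall dilution factor = 40.833 × 14.438 × 7.2857 = 4295.2
Stock = 0.931 μM × 4295.2 = 3999 μM = 4.00 mM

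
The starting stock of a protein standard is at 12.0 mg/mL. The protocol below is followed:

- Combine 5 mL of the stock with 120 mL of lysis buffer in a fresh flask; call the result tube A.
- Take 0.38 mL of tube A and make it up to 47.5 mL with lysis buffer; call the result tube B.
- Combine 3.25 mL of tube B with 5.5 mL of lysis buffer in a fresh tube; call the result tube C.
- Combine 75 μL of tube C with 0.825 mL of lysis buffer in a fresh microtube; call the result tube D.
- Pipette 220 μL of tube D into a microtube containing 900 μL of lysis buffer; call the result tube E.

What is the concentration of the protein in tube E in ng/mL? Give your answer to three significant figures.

Step 1: 5 mL + 120 mL = 125 mL total → factor 125/5 = 25
Step 2: 0.38 mL brought to 47.5 mL → factor 47.5/0.38 = 125
Step 3: 3.25 mL + 5.5 mL = 8.75 mL total → factor 8.75/3.25 = 2.6923
Step 4: 75 μL + 0.825 mL = 900 μL total → factor 900/75 = 12
Step 5: 220 μL + 900 μL = 1120 μL total → factor 1120/220 = 5.0909
Overall dilution factor = 25 × 125 × 2.6923 × 12 × 5.0909 = 5.1399 × 10^5
Final = 12.0 mg/mL / 5.1399 × 10^5 = 2.335 × 10^-5 mg/mL = 23.3 ng/mL

23.3 ng/mL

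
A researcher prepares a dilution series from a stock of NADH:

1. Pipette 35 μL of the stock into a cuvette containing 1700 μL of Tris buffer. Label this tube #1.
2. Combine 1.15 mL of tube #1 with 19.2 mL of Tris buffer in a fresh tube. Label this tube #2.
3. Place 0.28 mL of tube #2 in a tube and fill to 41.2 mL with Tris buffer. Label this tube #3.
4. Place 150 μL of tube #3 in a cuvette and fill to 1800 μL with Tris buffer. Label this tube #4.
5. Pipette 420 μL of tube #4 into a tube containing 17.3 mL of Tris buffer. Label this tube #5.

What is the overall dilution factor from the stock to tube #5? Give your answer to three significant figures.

6.53 × 10^7

Step 1: 35 μL + 1700 μL = 1735 μL total → factor 1735/35 = 49.571
Step 2: 1.15 mL + 19.2 mL = 20.35 mL total → factor 20.35/1.15 = 17.696
Step 3: 0.28 mL brought to 41.2 mL → factor 41.2/0.28 = 147.14
Step 4: 150 μL brought to 1800 μL → factor 1800/150 = 12
Step 5: 420 μL + 17.3 mL = 17720 μL total → factor 17720/420 = 42.19
Overall dilution factor = 49.571 × 17.696 × 147.14 × 12 × 42.19 = 6.5348 × 10^7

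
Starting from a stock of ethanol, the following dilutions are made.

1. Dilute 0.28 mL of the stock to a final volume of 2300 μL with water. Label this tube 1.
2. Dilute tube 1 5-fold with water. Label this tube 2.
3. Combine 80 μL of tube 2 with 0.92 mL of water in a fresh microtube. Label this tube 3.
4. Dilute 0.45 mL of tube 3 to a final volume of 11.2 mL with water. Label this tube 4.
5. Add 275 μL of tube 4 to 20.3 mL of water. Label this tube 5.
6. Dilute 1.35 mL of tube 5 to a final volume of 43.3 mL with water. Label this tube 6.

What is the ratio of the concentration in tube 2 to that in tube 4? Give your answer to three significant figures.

Step 1: 0.28 mL brought to 2300 μL → factor 2.3/0.28 = 8.2143
Step 2: 5-fold → factor 5
Step 3: 80 μL + 0.92 mL = 1000 μL total → factor 1000/80 = 12.5
Step 4: 0.45 mL brought to 11.2 mL → factor 11.2/0.45 = 24.889
Dilution factor to tube 2 = 41.071; to tube 4 = 12778
[tube 2]/[tube 4] = (factor to tube 4)/(factor to tube 2) = 12778/41.071 = 311

311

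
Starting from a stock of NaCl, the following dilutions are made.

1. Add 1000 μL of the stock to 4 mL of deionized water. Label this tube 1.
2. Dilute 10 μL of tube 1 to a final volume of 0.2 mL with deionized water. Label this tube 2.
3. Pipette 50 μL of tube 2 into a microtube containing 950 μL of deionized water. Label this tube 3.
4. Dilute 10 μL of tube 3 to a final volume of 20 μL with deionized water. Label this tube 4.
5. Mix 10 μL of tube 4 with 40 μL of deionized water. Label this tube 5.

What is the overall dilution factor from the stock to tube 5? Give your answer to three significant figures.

Step 1: 1000 μL + 4 mL = 5000 μL total → factor 5000/1000 = 5
Step 2: 10 μL brought to 0.2 mL → factor 200/10 = 20
Step 3: 50 μL + 950 μL = 1000 μL total → factor 1000/50 = 20
Step 4: 10 μL brought to 20 μL → factor 20/10 = 2
Step 5: 10 μL + 40 μL = 50 μL total → factor 50/10 = 5
Overall dilution factor = 5 × 20 × 20 × 2 × 5 = 20000

2.00 × 10^4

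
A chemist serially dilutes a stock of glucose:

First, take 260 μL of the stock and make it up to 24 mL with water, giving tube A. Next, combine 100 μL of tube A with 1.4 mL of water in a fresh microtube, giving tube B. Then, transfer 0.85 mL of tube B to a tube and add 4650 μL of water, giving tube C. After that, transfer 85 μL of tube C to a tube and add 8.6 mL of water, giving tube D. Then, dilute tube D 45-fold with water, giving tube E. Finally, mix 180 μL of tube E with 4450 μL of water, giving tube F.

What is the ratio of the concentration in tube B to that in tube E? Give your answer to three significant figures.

2.98 × 10^4

Step 1: 260 μL brought to 24 mL → factor 24000/260 = 92.308
Step 2: 100 μL + 1.4 mL = 1500 μL total → factor 1500/100 = 15
Step 3: 0.85 mL + 4650 μL = 5.5 mL total → factor 5.5/0.85 = 6.4706
Step 4: 85 μL + 8.6 mL = 8685 μL total → factor 8685/85 = 102.18
Step 5: 45-fold → factor 45
Dilution factor to tube B = 1384.6; to tube E = 4.1194 × 10^7
[tube B]/[tube E] = (factor to tube E)/(factor to tube B) = 4.1194 × 10^7/1384.6 = 2.98 × 10^4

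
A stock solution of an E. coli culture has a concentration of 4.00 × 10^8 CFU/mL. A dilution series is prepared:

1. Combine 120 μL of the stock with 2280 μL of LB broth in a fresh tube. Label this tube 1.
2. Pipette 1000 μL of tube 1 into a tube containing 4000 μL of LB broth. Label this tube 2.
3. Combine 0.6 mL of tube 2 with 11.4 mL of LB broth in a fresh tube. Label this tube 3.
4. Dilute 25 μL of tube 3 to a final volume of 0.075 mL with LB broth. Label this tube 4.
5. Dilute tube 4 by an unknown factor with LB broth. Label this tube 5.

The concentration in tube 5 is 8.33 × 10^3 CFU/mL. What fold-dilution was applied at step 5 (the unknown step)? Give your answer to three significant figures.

Step 1: 120 μL + 2280 μL = 2400 μL total → factor 2400/120 = 20
Step 2: 1000 μL + 4000 μL = 5000 μL total → factor 5000/1000 = 5
Step 3: 0.6 mL + 11.4 mL = 12 mL total → factor 12/0.6 = 20
Step 4: 25 μL brought to 0.075 mL → factor 75/25 = 3
Step 5: unknown factor x
Product of known-step factors = 6000
Overall factor = 4.00 × 10^8 CFU/mL / (8.33 × 10^3 CFU/mL) = 48019
x = 48019 / 6000 = 8.00

8.00-fold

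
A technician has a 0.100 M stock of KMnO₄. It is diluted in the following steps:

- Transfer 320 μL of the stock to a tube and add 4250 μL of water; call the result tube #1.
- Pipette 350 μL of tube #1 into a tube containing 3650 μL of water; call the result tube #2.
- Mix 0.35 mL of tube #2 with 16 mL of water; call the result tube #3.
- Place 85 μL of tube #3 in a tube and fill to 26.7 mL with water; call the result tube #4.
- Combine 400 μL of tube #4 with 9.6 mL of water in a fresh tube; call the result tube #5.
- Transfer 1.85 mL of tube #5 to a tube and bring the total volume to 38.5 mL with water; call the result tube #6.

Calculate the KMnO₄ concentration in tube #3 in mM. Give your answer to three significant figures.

Step 1: 320 μL + 4250 μL = 4570 μL total → factor 4570/320 = 14.281
Step 2: 350 μL + 3650 μL = 4000 μL total → factor 4000/350 = 11.429
Step 3: 0.35 mL + 16 mL = 16.35 mL total → factor 16.35/0.35 = 46.714
Dilution factor through tube #3 = 14.281 × 11.429 × 46.714 = 7624.4
[tube #3] = 0.100 M / 7624.4 = 1.312 × 10^-5 M = 0.0131 mM

0.0131 mM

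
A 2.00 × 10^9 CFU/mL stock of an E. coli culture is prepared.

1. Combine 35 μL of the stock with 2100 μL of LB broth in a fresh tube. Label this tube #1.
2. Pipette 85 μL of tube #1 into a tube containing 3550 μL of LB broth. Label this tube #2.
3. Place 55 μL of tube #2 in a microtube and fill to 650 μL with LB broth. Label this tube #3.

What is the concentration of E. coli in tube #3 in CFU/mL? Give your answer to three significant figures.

6.49 × 10^4 CFU/mL

Step 1: 35 μL + 2100 μL = 2135 μL total → factor 2135/35 = 61
Step 2: 85 μL + 3550 μL = 3635 μL total → factor 3635/85 = 42.765
Step 3: 55 μL brought to 650 μL → factor 650/55 = 11.818
Overall dilution factor = 61 × 42.765 × 11.818 = 30829
Final = 2.00 × 10^9 CFU/mL / 30829 = 6.49 × 10^4 CFU/mL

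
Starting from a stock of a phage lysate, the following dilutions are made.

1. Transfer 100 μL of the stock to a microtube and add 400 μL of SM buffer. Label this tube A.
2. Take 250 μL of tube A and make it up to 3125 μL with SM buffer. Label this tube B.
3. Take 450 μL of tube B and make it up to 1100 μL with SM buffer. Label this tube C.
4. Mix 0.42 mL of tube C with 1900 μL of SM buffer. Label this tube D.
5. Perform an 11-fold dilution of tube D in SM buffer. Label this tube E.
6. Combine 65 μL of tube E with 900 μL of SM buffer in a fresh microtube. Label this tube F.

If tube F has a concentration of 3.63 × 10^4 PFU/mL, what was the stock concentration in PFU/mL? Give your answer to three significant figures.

Step 1: 100 μL + 400 μL = 500 μL total → factor 500/100 = 5
Step 2: 250 μL brought to 3125 μL → factor 3125/250 = 12.5
Step 3: 450 μL brought to 1100 μL → factor 1100/450 = 2.4444
Step 4: 0.42 mL + 1900 μL = 2.32 mL total → factor 2.32/0.42 = 5.5238
Step 5: 11-fold → factor 11
Step 6: 65 μL + 900 μL = 965 μL total → factor 965/65 = 14.846
Overall dilution factor = 5 × 12.5 × 2.4444 × 5.5238 × 11 × 14.846 = 1.3782 × 10^5
Stock = 3.63 × 10^4 PFU/mL × 1.3782 × 10^5 = 5.00 × 10^9 PFU/mL

5.00 × 10^9 PFU/mL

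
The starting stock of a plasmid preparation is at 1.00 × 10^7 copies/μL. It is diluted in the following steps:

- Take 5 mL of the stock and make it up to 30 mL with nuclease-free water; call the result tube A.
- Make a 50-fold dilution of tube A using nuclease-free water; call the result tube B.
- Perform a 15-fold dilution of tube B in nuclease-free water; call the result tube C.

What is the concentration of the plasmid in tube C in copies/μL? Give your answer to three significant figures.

Step 1: 5 mL brought to 30 mL → factor 30/5 = 6
Step 2: 50-fold → factor 50
Step 3: 15-fold → factor 15
Overall dilution factor = 6 × 50 × 15 = 4500
Final = 1.00 × 10^7 copies/μL / 4500 = 2.22 × 10^3 copies/μL

2.22 × 10^3 copies/μL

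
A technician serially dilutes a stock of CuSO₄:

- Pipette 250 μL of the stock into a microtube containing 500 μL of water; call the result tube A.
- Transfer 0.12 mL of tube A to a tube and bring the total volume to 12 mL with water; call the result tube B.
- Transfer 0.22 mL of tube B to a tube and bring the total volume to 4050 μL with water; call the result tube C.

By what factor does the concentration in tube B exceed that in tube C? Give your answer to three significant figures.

Step 1: 250 μL + 500 μL = 750 μL total → factor 750/250 = 3
Step 2: 0.12 mL brought to 12 mL → factor 12/0.12 = 100
Step 3: 0.22 mL brought to 4050 μL → factor 4.05/0.22 = 18.409
Dilution factor to tube B = 300; to tube C = 5522.7
[tube B]/[tube C] = (factor to tube C)/(factor to tube B) = 5522.7/300 = 18.4

18.4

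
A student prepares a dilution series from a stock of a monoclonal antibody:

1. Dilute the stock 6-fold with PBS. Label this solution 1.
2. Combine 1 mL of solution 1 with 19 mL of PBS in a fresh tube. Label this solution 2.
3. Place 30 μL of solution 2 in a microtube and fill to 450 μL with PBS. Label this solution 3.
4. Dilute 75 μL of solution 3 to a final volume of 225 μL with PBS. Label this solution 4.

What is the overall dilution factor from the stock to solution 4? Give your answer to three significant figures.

Step 1: 6-fold → factor 6
Step 2: 1 mL + 19 mL = 20 mL total → factor 20/1 = 20
Step 3: 30 μL brought to 450 μL → factor 450/30 = 15
Step 4: 75 μL brought to 225 μL → factor 225/75 = 3
Overall dilution factor = 6 × 20 × 15 × 3 = 5400

5.40 × 10^3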